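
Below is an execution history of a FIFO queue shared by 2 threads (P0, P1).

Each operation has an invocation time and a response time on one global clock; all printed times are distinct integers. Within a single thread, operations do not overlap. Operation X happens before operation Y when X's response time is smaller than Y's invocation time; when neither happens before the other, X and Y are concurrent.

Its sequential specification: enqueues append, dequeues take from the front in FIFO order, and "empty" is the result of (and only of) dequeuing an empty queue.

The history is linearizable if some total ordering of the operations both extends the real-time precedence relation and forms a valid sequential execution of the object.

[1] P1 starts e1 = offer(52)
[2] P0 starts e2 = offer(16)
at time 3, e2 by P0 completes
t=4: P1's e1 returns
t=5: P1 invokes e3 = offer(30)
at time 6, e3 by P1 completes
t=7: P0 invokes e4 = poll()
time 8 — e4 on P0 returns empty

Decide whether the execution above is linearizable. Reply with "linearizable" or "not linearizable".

not linearizable

through event 7 a valid linearization exists; event 8 (e4 responding at time 8) ends that
checked exhaustively: 2 real-time-consistent orders of 4 completed operations, zero legal FIFO queue replays
e.g. e1, e2, e3, e4: illegal at step 4, since e4 poll() → empty cannot apply there
e.g. e2, e1, e3, e4: illegal at step 4, since e4 poll() → empty cannot apply there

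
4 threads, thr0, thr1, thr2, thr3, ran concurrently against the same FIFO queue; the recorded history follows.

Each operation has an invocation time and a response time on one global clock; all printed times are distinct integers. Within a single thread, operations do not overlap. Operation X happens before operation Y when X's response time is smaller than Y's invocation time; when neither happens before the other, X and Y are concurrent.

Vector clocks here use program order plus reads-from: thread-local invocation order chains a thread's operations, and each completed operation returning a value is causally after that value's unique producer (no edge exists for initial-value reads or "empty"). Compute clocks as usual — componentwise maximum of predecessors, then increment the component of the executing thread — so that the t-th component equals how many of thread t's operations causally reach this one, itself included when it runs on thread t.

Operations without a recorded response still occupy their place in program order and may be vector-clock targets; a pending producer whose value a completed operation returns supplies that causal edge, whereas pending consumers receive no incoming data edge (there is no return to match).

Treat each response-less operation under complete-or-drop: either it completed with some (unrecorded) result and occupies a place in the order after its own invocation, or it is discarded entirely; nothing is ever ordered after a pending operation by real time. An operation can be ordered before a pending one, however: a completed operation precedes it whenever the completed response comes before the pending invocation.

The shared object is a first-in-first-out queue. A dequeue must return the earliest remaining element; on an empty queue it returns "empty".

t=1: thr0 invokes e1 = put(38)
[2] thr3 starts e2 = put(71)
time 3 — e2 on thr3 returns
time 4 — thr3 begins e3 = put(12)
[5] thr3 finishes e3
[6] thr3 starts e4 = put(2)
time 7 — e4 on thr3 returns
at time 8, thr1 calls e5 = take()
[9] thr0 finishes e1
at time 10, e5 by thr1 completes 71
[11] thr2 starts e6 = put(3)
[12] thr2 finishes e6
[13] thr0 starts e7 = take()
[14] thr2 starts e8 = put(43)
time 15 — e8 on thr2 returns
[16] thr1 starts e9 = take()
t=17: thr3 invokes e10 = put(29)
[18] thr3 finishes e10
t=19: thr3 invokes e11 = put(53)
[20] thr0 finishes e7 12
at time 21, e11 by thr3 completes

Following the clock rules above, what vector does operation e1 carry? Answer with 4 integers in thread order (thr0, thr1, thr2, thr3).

(1, 0, 0, 0)

no predecessors for e2 (invoked 2): thr3 increments from zero → (0, 0, 0, 1)
no predecessors for e6 (invoked 11): thr2 increments from zero → (0, 0, 1, 0)
no predecessors for e1 (invoked 1): thr0 increments from zero → (1, 0, 0, 0)
e3, invoked 4, takes VC(e2)=(0, 0, 0, 1) under max, adds 1 for thr3 → (0, 0, 0, 2)
e8, invoked 14, takes VC(e6)=(0, 0, 1, 0) under max, adds 1 for thr2 → (0, 0, 2, 0)
e5, invoked 8, takes VC(e2)=(0, 0, 0, 1) under max, adds 1 for thr1 → (0, 1, 0, 1)
e4, invoked 6, takes VC(e3)=(0, 0, 0, 2) under max, adds 1 for thr3 → (0, 0, 0, 3)
e9, invoked 16, takes VC(e5)=(0, 1, 0, 1) under max, adds 1 for thr1 → (0, 2, 0, 1)
e10, invoked 17, takes VC(e4)=(0, 0, 0, 3) under max, adds 1 for thr3 → (0, 0, 0, 4)
e7, invoked 13, takes VC(e1)=(1, 0, 0, 0), VC(e3)=(0, 0, 0, 2) under max, adds 1 for thr0 → (2, 0, 0, 2)
e11, invoked 19, takes VC(e10)=(0, 0, 0, 4) under max, adds 1 for thr3 → (0, 0, 0, 5)
target: VC(e1) = (1, 0, 0, 0)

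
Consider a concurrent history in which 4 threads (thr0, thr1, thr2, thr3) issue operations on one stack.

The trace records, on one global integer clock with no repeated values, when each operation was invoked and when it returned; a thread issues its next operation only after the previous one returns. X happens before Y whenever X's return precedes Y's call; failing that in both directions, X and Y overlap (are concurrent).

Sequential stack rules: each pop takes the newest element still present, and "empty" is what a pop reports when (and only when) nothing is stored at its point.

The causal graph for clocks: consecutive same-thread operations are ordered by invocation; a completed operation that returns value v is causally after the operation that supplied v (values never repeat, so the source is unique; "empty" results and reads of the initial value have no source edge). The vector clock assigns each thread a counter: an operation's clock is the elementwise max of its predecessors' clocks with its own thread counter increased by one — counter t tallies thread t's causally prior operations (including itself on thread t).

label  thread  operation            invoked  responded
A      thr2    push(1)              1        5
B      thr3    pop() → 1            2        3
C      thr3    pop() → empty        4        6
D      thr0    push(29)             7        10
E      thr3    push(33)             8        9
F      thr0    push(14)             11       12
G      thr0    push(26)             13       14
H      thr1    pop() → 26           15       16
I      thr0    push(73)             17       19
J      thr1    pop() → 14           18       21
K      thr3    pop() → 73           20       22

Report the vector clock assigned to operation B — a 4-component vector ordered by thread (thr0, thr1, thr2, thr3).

(0, 0, 1, 1)

no predecessors for A (invoked 1): thr2 increments from zero → (0, 0, 1, 0)
no predecessors for D (invoked 7): thr0 increments from zero → (1, 0, 0, 0)
B, invoked 2, takes VC(A)=(0, 0, 1, 0) under max, adds 1 for thr3 → (0, 0, 1, 1)
F, invoked 11, takes VC(D)=(1, 0, 0, 0) under max, adds 1 for thr0 → (2, 0, 0, 0)
C, invoked 4, takes VC(B)=(0, 0, 1, 1) under max, adds 1 for thr3 → (0, 0, 1, 2)
G, invoked 13, takes VC(F)=(2, 0, 0, 0) under max, adds 1 for thr0 → (3, 0, 0, 0)
E, invoked 8, takes VC(C)=(0, 0, 1, 2) under max, adds 1 for thr3 → (0, 0, 1, 3)
H, invoked 15, takes VC(G)=(3, 0, 0, 0) under max, adds 1 for thr1 → (3, 1, 0, 0)
I, invoked 17, takes VC(G)=(3, 0, 0, 0) under max, adds 1 for thr0 → (4, 0, 0, 0)
J, invoked 18, takes VC(F)=(2, 0, 0, 0), VC(H)=(3, 1, 0, 0) under max, adds 1 for thr1 → (3, 2, 0, 0)
K, invoked 20, takes VC(E)=(0, 0, 1, 3), VC(I)=(4, 0, 0, 0) under max, adds 1 for thr3 → (4, 0, 1, 4)
target: VC(B) = (0, 0, 1, 1)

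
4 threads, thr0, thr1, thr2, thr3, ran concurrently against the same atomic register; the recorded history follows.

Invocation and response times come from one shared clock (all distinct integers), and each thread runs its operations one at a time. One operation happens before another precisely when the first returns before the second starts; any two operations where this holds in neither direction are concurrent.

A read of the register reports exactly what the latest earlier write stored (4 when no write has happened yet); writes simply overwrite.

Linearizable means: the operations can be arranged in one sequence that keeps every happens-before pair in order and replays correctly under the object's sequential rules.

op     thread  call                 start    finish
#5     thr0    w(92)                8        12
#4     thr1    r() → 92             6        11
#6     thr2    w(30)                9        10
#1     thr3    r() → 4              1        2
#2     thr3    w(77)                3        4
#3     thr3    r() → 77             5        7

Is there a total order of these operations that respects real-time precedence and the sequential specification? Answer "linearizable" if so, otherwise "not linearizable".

linearizable

a witness: #1, #2, #3, #5, #4, #6
1. #1 r() → 4, leaving value 4
2. #2 w(77), leaving value 77
3. #3 r() → 77, leaving value 77
4. #5 w(92), leaving value 92
5. #4 r() → 92, leaving value 92
6. #6 w(30), leaving value 30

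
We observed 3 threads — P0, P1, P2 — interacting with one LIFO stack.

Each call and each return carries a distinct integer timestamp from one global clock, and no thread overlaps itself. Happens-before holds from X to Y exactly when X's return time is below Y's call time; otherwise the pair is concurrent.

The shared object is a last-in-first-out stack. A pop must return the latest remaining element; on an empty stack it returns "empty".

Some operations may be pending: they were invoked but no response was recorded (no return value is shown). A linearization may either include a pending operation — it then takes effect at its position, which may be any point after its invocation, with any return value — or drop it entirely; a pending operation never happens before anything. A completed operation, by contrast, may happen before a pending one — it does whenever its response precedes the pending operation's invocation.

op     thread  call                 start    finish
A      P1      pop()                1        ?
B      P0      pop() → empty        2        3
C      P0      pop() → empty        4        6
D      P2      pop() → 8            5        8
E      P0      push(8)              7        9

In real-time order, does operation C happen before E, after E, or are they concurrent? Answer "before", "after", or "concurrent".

before

C spans [4,6], E spans [7,9]
resp(C)=6 < inv(E)=7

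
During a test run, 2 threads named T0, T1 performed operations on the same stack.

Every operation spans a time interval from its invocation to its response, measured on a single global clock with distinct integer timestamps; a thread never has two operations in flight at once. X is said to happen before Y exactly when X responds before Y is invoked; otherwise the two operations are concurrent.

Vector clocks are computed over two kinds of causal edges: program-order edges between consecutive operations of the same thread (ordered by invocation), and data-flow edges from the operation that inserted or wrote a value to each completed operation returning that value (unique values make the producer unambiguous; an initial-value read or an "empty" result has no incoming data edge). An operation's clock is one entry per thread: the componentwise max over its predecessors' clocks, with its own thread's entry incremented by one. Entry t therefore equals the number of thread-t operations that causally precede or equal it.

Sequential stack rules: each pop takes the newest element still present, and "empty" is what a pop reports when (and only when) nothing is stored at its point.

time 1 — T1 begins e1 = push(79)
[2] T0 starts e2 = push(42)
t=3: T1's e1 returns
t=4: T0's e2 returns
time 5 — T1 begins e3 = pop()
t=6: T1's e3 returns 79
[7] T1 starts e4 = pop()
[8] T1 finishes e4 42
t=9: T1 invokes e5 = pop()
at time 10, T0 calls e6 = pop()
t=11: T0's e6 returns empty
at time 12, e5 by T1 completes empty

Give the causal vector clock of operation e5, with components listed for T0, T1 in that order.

(1, 4)

e1 (invocation 1): nothing precedes it; T1's component alone gives (0, 1)
e2 (invocation 2): nothing precedes it; T0's component alone gives (1, 0)
merge at e3 (invoked 5): VC(e1)=(0, 1), own-thread bump on T1 → (0, 2)
merge at e6 (invoked 10): VC(e2)=(1, 0), own-thread bump on T0 → (2, 0)
merge at e4 (invoked 7): VC(e2)=(1, 0), VC(e3)=(0, 2), own-thread bump on T1 → (1, 3)
merge at e5 (invoked 9): VC(e4)=(1, 3), own-thread bump on T1 → (1, 4)
target: VC(e5) = (1, 4)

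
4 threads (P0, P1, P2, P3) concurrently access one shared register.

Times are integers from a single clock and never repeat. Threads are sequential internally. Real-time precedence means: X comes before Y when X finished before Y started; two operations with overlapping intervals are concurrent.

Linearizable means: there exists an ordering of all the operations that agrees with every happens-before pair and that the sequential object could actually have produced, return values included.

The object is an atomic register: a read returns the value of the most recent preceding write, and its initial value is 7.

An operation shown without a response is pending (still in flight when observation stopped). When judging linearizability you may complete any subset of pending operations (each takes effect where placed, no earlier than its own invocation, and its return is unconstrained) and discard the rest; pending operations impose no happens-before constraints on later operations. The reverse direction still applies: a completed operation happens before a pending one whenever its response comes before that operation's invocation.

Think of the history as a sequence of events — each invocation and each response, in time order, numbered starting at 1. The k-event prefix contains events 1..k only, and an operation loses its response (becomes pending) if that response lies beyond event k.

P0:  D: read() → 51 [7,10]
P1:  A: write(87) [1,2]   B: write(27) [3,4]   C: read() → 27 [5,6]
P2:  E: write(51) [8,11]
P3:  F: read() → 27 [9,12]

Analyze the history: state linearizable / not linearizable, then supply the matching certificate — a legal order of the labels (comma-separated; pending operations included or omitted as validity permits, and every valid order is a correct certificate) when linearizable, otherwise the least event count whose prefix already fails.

step 1: A write(87) — value 87
step 2: B write(27) — value 27
step 3: C read() → 27 — value 27
step 4: F read() → 27 — value 27
step 5: E write(51) — value 51
step 6: D read() → 51 — value 51

linearizable — witness: A, B, C, F, E, D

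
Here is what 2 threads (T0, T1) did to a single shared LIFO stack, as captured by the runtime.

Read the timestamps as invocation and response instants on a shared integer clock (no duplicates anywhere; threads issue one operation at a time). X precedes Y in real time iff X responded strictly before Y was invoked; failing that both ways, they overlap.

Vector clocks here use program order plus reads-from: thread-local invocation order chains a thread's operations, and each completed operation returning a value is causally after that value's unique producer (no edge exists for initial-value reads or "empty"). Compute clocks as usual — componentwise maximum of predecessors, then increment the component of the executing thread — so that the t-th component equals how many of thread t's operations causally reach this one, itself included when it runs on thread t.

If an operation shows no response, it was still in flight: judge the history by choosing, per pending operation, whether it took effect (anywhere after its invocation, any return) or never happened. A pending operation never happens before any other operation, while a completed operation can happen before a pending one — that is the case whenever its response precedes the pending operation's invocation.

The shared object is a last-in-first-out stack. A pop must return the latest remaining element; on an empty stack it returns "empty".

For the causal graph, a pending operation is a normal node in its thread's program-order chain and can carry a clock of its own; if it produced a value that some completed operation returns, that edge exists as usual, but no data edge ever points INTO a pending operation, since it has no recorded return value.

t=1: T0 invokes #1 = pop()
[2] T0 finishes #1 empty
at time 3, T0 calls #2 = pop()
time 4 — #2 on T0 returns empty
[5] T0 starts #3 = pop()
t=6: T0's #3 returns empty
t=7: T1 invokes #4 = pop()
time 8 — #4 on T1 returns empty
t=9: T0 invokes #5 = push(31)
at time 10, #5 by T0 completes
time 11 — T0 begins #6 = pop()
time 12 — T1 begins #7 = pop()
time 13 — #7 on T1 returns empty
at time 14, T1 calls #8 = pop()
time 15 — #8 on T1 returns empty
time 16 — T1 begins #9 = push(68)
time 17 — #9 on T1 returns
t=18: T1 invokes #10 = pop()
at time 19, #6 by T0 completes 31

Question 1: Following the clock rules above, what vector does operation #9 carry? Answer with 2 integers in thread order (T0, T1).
(0, 4)

invoked at 7, #4 has no predecessors; its own T1 bump gives (0, 1)
invoked at 1, #1 has no predecessors; its own T0 bump gives (1, 0)
#7 (invocation 12): componentwise max over VC(#4)=(0, 1), +1 at T1, giving (0, 2)
#2 (invocation 3): componentwise max over VC(#1)=(1, 0), +1 at T0, giving (2, 0)
#8 (invocation 14): componentwise max over VC(#7)=(0, 2), +1 at T1, giving (0, 3)
#3 (invocation 5): componentwise max over VC(#2)=(2, 0), +1 at T0, giving (3, 0)
#9 (invocation 16): componentwise max over VC(#8)=(0, 3), +1 at T1, giving (0, 4)
#5 (invocation 9): componentwise max over VC(#3)=(3, 0), +1 at T0, giving (4, 0)
#10 (invocation 18): componentwise max over VC(#9)=(0, 4), +1 at T1, giving (0, 5)
#6 (invocation 11): componentwise max over VC(#5)=(4, 0), +1 at T0, giving (5, 0)
target: VC(#9) = (0, 4)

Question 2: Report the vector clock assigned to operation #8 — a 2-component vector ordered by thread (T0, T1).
(0, 3)

#4, invoked 7, has no incoming edges; only T1's bump applies → (0, 1)
#1, invoked 1, has no incoming edges; only T0's bump applies → (1, 0)
from VC(#4)=(0, 1), #7 (invoked 12) maxes components and bumps T1 → (0, 2)
from VC(#1)=(1, 0), #2 (invoked 3) maxes components and bumps T0 → (2, 0)
from VC(#7)=(0, 2), #8 (invoked 14) maxes components and bumps T1 → (0, 3)
from VC(#2)=(2, 0), #3 (invoked 5) maxes components and bumps T0 → (3, 0)
from VC(#8)=(0, 3), #9 (invoked 16) maxes components and bumps T1 → (0, 4)
from VC(#3)=(3, 0), #5 (invoked 9) maxes components and bumps T0 → (4, 0)
from VC(#9)=(0, 4), #10 (invoked 18) maxes components and bumps T1 → (0, 5)
from VC(#5)=(4, 0), #6 (invoked 11) maxes components and bumps T0 → (5, 0)
target: VC(#8) = (0, 3)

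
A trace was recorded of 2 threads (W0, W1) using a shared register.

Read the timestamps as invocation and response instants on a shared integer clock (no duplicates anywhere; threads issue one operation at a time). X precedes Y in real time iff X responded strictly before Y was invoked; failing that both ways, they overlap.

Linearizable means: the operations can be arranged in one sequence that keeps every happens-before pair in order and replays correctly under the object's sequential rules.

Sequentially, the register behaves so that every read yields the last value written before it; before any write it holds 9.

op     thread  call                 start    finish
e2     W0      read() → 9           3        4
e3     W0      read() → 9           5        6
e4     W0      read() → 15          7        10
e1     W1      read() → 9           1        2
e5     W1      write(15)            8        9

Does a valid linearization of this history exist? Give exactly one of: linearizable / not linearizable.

a witness: e1, e2, e3, e5, e4
1. e1 read() → 9, leaving value 9
2. e2 read() → 9, leaving value 9
3. e3 read() → 9, leaving value 9
4. e5 write(15), leaving value 15
5. e4 read() → 15, leaving value 15

linearizable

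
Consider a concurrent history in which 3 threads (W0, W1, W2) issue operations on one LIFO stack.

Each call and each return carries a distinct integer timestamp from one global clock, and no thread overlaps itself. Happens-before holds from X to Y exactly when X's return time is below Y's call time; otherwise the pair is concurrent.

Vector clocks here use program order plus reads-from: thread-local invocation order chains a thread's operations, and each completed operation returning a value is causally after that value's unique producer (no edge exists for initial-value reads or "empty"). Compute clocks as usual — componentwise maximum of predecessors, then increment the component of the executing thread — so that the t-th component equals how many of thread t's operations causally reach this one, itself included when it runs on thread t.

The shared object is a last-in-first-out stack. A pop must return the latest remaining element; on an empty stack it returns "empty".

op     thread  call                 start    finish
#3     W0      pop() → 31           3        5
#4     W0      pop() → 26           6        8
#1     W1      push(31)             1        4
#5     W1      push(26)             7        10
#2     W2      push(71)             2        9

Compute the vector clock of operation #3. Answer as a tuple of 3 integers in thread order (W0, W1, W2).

(1, 1, 0)

#2 (invocation 2): nothing precedes it; W2's component alone gives (0, 0, 1)
#1 (invocation 1): nothing precedes it; W1's component alone gives (0, 1, 0)
invoked at 7, #5 merges VC(#1)=(0, 1, 0) and bumps W1's slot → (0, 2, 0)
invoked at 3, #3 merges VC(#1)=(0, 1, 0) and bumps W0's slot → (1, 1, 0)
invoked at 6, #4 merges VC(#3)=(1, 1, 0), VC(#5)=(0, 2, 0) and bumps W0's slot → (2, 2, 0)
target: VC(#3) = (1, 1, 0)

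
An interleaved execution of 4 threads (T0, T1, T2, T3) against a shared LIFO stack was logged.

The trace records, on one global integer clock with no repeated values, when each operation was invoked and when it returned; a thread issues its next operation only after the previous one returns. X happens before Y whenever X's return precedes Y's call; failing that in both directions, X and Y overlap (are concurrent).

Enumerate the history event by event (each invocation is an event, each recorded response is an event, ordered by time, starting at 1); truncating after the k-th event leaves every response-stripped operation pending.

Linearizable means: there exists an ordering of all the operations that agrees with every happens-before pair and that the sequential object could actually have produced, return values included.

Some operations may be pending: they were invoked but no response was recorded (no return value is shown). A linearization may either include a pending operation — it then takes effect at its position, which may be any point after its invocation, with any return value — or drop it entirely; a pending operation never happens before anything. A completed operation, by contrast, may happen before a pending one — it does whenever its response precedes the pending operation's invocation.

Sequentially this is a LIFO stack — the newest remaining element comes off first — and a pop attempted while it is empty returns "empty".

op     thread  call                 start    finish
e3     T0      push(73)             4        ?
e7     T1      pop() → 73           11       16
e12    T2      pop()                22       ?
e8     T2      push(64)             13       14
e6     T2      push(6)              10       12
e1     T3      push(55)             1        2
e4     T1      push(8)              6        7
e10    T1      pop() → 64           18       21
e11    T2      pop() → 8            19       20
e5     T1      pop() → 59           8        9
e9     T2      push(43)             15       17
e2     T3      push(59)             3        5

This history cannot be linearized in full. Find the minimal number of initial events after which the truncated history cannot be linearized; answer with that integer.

9

events 1..8 are linearizable; a witness order is e1, e2, e3, e4:
1. e1 push(55), leaving stack <55>
2. e2 push(59), leaving stack <55,59>
3. e3 push(73) (pending, included), leaving stack <55,59,73>
4. e4 push(8), leaving stack <55,59,73,8>
include event 9 — e5 responding at 9 — and every candidate order breaks
completion choices over the 1 pending operation (e3) were checked; none helps
one such order, e1, e2, e4, e5 (pending dropped), breaks at step 4 where e5 pop() → 59 is illegal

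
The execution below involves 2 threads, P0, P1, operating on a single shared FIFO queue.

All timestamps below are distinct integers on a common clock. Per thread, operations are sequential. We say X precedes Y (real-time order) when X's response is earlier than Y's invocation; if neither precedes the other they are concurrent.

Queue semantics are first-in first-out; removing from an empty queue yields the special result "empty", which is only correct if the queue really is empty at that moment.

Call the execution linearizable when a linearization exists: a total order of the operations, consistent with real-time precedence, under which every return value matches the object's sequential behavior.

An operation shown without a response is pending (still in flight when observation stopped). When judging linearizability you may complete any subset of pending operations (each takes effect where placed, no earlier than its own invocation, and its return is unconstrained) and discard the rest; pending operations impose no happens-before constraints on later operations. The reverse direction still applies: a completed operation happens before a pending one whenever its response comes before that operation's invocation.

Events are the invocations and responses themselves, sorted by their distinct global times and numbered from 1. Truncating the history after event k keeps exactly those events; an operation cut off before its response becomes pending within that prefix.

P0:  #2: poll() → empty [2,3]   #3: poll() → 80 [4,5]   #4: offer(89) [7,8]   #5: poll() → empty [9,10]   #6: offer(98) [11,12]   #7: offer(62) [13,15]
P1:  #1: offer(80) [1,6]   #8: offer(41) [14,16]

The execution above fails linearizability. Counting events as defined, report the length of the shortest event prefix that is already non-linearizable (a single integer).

10

events 1..9 are still linearizable — one witness is #2, #1, #3, #4:
1. #2 poll() → empty, leaving queue <>
2. #1 offer(80), leaving queue <80>
3. #3 poll() → 80, leaving queue <>
4. #4 offer(89), leaving queue <89>
include event 10 — #5 responding at 10 — and every candidate order breaks
e.g. #1, #2, #3, #4, #5: illegal at step 2, since #2 poll() → empty cannot apply there
e.g. #2, #1, #3, #4, #5: illegal at step 5, since #5 poll() → empty cannot apply there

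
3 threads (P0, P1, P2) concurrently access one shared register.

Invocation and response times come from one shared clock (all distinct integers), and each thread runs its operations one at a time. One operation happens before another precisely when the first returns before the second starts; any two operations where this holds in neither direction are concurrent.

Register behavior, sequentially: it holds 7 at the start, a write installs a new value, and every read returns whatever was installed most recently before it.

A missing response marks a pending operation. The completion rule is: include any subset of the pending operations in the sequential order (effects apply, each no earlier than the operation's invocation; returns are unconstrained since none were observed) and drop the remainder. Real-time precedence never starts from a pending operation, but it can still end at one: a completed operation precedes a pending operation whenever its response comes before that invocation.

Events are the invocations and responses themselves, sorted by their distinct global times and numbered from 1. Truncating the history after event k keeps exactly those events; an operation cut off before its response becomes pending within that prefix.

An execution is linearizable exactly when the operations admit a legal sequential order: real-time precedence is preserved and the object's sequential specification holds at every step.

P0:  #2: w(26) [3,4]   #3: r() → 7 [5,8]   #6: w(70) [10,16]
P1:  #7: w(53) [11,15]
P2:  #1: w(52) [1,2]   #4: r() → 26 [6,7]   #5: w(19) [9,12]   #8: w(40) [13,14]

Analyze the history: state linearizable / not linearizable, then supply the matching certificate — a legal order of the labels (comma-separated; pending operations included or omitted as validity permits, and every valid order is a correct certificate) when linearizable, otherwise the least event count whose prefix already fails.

not linearizable — minimal violating prefix: 8 events

events 1..7 are fine; event 8 — the response of #3 at time 8 — makes the prefix non-linearizable
the 4 completed operations admit 2 real-time orders; each fails the register replay
one such order, #1, #2, #3, #4, breaks at step 3 where #3 r() → 7 is illegal
one such order, #1, #2, #4, #3, breaks at step 4 where #3 r() → 7 is illegal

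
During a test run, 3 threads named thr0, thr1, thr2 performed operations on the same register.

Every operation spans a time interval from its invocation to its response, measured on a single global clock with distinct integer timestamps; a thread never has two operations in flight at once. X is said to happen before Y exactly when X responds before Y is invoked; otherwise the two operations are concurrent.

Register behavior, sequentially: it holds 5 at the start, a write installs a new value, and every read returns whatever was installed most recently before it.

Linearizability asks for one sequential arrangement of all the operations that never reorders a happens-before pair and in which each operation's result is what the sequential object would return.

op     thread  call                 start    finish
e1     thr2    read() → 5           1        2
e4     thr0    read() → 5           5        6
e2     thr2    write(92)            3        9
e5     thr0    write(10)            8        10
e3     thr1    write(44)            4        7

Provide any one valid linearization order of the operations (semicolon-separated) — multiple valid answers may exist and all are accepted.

step 1: e1 read() → 5 — value 5
step 2: e4 read() → 5 — value 5
step 3: e2 write(92) — value 92
step 4: e3 write(44) — value 44
step 5: e5 write(10) — value 10

e1; e4; e2; e3; e5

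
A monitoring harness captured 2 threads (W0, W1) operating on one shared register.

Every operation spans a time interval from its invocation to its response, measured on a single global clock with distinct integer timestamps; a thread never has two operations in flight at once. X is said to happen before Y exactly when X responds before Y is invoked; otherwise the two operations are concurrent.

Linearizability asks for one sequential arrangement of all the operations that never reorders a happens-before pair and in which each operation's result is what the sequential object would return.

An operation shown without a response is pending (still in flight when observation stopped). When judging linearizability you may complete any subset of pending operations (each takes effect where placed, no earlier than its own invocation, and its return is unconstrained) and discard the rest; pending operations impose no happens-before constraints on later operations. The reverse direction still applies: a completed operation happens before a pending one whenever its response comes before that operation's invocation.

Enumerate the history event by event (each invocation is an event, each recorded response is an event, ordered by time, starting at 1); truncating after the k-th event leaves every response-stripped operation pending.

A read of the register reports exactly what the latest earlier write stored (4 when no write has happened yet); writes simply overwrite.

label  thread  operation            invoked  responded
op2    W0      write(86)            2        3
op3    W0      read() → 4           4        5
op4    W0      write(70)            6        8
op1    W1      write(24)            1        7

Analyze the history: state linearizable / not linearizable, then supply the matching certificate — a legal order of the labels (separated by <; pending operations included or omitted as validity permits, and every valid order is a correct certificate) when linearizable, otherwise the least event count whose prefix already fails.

not linearizable — minimal violating prefix: 5 events

already the first 5 events (up to op3's response at time 5) admit no linearization; the first 4 still do
one real-time candidate order over the 2 completed operations — the register replay rejects it
no escape via the 1 pending operation (op1): every completion choice fails
for example op2, op3 (pending dropped) fails at step 2: op3 read() → 4 is not legal there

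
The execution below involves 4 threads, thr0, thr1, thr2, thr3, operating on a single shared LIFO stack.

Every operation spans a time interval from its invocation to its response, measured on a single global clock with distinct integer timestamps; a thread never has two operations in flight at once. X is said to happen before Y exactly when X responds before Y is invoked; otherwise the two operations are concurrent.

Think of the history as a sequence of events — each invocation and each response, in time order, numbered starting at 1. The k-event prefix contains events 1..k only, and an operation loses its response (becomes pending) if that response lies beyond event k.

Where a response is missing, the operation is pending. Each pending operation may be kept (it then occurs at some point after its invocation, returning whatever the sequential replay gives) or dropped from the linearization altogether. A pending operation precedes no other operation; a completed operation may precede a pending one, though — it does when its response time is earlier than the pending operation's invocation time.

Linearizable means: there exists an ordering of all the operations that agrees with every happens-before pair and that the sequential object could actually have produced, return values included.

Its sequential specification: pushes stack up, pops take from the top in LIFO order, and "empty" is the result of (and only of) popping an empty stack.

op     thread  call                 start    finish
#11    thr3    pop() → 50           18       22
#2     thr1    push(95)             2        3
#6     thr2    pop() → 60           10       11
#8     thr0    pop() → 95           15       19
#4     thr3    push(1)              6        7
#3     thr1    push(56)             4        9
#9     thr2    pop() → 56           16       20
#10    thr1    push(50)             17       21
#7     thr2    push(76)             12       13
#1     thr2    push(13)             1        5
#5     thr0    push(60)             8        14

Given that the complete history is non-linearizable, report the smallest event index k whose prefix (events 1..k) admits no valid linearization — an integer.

19

a valid linearization of events 1..18 exists, for instance #1, #2, #3, #4, #5, #6, #7:
step 1: #1 push(13) — stack <13>
step 2: #2 push(95) — stack <13,95>
step 3: #3 push(56) — stack <13,95,56>
step 4: #4 push(1) — stack <13,95,56,1>
step 5: #5 push(60) — stack <13,95,56,1,60>
step 6: #6 pop() → 60 — stack <13,95,56,1>
step 7: #7 push(76) — stack <13,95,56,1,76>
with event 19 included (#8 responding at time 19), all real-time-consistent orders fail
no completion choice of the 3 pending operations (#9, #10, #11) rescues it — every subset was tried
one such order, #1, #2, #3, #4, #5, #6, #7, #8 (pending dropped), breaks at step 8 where #8 pop() → 95 is illegal
one such order, #1, #2, #3, #4, #6, #5, #7, #8 (pending dropped), breaks at step 5 where #6 pop() → 60 is illegal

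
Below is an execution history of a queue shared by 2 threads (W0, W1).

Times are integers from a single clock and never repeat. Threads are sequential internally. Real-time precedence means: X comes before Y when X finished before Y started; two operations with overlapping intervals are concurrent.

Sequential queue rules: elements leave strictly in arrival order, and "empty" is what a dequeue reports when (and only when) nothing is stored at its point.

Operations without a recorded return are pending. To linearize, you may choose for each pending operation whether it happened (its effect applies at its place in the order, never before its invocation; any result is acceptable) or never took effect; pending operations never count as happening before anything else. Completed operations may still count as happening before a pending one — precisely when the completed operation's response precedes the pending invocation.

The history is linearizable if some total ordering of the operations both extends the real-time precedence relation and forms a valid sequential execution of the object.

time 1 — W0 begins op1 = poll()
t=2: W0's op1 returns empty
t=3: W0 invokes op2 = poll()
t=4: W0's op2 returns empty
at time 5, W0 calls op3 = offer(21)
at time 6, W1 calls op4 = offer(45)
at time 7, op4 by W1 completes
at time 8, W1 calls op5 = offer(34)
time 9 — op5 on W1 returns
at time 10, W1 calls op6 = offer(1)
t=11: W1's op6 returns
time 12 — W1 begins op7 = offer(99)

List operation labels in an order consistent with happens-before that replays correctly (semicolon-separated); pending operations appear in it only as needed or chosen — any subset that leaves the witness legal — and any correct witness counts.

op1; op2; op3; op4; op5; op6

1. op1 poll() → empty, leaving queue <>
2. op2 poll() → empty, leaving queue <>
3. op3 offer(21) (pending, included), leaving queue <21>
4. op4 offer(45), leaving queue <21,45>
5. op5 offer(34), leaving queue <21,45,34>
6. op6 offer(1), leaving queue <21,45,34,1>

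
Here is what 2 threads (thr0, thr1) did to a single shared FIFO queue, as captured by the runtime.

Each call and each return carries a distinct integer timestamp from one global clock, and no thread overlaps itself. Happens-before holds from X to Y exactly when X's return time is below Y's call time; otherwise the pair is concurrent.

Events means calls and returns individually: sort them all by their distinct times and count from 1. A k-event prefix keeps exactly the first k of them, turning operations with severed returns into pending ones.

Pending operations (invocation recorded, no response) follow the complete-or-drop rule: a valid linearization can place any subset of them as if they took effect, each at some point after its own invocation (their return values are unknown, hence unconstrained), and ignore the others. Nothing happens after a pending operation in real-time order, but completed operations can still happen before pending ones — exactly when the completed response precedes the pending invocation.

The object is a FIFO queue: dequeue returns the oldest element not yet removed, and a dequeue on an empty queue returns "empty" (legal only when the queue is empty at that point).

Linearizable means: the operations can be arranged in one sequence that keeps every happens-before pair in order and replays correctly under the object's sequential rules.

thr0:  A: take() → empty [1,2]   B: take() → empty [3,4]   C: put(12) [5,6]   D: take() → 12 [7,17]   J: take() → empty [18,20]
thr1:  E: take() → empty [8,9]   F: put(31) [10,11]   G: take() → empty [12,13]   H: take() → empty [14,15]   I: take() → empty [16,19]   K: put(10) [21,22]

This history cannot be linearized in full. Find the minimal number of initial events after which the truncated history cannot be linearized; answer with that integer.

events 1..12 are still linearizable — one witness is A, B, C, D, E, F:
after step 1 (A take() → empty): queue <>
after step 2 (B take() → empty): queue <>
after step 3 (C put(12)): queue <12>
after step 4 (D take() (pending, included)): queue <>
after step 5 (E take() → empty): queue <>
after step 6 (F put(31)): queue <31>
at event 13 (G's time-13 response) nothing linearizes any more
completion choices over the 1 pending operation (D) were checked; none helps
for example A, B, C, E, F, G (pending dropped) fails at step 4: E take() → empty is not legal there

13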